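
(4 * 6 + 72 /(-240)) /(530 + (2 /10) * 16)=237 /5332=0.04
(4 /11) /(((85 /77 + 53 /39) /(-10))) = -2730 /1849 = -1.48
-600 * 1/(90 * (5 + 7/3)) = -10/11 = -0.91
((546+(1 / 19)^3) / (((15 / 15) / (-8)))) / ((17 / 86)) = -151562960 / 6859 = -22096.95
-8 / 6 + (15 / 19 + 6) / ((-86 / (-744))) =3272 / 57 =57.40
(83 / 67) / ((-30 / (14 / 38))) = -581 / 38190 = -0.02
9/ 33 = 3/ 11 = 0.27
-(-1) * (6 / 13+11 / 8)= 191 / 104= 1.84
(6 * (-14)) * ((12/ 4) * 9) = -2268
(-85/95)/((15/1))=-17/285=-0.06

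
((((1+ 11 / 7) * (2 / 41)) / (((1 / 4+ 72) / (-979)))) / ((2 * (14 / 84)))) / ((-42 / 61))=4299768 / 580601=7.41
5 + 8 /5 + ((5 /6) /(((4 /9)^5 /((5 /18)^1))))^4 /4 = 44718389960521509717 /5629499534213120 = 7943.58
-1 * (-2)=2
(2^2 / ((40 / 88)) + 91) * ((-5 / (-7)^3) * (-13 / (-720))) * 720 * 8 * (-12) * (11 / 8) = -856284 / 343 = -2496.45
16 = 16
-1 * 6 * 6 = -36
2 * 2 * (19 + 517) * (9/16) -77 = 1129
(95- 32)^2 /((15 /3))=3969 /5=793.80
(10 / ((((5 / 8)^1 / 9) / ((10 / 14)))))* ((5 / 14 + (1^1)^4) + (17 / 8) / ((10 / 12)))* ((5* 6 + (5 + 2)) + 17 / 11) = 8349408 / 539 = 15490.55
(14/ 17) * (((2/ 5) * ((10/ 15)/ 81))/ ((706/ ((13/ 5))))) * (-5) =-364/ 7291215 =-0.00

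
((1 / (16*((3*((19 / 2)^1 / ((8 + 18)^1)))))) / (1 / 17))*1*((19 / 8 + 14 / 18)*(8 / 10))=50167 / 20520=2.44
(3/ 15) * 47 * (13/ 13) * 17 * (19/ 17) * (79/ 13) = 70547/ 65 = 1085.34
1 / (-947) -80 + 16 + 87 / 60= -1184717 / 18940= -62.55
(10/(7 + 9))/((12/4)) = 5/24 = 0.21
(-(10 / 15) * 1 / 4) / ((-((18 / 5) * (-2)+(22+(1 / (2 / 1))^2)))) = 10 / 903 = 0.01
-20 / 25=-4 / 5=-0.80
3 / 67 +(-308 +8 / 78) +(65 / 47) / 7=-264484006 / 859677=-307.66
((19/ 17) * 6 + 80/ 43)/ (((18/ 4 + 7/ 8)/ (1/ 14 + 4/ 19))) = 0.45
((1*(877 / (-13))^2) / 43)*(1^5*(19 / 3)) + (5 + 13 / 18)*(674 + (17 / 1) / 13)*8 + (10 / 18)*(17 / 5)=229537536 / 7267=31586.29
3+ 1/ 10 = 31/ 10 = 3.10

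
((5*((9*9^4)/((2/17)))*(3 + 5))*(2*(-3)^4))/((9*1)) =361379880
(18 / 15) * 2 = 12 / 5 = 2.40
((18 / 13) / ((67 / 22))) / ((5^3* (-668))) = -99 / 18182125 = -0.00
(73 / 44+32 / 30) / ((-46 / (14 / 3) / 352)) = -100744 / 1035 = -97.34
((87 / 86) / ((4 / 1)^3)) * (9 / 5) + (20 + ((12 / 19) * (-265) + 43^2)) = 889763997 / 522880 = 1701.66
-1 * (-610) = 610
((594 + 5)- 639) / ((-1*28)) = 1.43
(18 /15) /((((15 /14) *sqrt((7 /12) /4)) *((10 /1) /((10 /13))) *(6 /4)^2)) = 64 *sqrt(21) /2925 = 0.10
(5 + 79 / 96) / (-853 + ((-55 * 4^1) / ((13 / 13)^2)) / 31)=-1333 / 196896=-0.01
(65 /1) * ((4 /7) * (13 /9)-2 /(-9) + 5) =8255 /21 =393.10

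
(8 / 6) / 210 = 2 / 315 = 0.01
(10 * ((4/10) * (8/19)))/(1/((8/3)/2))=128/57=2.25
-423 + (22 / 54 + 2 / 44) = -250993 / 594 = -422.55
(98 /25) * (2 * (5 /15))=196 /75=2.61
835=835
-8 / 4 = -2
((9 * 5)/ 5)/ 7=9/ 7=1.29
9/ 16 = 0.56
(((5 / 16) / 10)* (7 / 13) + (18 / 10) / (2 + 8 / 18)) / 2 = 17233 / 45760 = 0.38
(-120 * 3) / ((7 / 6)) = -2160 / 7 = -308.57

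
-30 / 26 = -15 / 13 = -1.15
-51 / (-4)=51 / 4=12.75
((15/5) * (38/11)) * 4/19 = 24/11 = 2.18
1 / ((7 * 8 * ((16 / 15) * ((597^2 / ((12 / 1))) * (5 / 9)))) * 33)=0.00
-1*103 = -103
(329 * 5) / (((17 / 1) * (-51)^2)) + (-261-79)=-15032135 / 44217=-339.96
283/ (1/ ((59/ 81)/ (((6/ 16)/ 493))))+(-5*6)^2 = 66071668/ 243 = 271899.87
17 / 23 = 0.74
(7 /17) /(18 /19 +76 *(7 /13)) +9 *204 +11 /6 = 484677838 /263721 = 1837.84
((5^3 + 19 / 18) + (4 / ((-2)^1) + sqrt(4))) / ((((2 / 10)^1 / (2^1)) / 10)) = 113450 / 9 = 12605.56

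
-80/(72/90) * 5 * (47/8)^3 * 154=-999296375/64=-15614005.86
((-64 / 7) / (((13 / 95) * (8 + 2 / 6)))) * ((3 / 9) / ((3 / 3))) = -1216 / 455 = -2.67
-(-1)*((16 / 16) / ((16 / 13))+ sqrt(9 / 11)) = 13 / 16+ 3*sqrt(11) / 11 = 1.72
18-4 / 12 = 53 / 3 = 17.67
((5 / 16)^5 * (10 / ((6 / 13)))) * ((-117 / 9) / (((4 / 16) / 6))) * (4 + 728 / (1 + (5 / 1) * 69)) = -87140625 / 708608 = -122.97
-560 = -560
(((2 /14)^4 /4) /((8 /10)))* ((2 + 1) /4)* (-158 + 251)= 1395 /153664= 0.01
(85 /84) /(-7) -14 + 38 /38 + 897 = 519707 /588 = 883.86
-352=-352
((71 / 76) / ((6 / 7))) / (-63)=-71 / 4104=-0.02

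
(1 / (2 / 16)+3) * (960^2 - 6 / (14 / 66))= 10137288.86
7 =7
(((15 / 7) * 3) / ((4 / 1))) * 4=45 / 7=6.43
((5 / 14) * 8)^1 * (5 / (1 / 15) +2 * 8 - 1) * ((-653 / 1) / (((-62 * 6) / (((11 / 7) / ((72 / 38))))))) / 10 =682385 / 18228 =37.44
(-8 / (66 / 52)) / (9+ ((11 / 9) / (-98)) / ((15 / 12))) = -152880 / 218053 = -0.70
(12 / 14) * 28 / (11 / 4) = 96 / 11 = 8.73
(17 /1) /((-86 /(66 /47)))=-561 /2021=-0.28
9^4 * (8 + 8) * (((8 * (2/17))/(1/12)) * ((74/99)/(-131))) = -165722112/24497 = -6765.00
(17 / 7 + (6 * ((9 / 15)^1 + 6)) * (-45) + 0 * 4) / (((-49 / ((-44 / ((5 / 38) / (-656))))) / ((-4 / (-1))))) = 54652944896 / 1715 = 31867606.35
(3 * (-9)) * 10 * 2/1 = -540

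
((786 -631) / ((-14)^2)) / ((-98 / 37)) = -5735 / 19208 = -0.30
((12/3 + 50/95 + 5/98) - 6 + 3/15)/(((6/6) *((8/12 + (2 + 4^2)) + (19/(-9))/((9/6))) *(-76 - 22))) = 307341/425169080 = 0.00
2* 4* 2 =16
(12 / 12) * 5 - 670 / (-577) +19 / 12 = 53623 / 6924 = 7.74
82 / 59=1.39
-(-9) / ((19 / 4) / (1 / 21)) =12 / 133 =0.09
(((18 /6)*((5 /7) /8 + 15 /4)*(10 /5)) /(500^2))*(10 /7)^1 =129 /980000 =0.00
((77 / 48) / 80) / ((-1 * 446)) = -77 / 1712640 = -0.00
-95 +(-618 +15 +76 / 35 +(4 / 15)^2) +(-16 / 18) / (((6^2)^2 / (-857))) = -177372541 / 255150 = -695.17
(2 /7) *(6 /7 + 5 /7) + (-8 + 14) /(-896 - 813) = 0.45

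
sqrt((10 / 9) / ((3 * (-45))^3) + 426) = 20.64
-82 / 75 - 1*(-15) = 1043 / 75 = 13.91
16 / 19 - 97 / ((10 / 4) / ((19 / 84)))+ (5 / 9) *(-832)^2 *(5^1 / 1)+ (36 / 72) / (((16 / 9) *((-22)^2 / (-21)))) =178238636725411 / 92695680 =1922836.50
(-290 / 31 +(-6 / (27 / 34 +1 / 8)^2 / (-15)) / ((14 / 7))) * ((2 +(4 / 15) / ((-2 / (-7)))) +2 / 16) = -1350735793 / 48437500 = -27.89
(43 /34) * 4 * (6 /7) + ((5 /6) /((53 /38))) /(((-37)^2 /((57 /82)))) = 3070246579 /708011206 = 4.34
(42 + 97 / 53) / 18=2323 / 954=2.44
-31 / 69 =-0.45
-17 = -17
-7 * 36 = -252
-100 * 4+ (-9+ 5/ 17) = -6948/ 17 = -408.71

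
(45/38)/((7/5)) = 225/266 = 0.85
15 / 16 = 0.94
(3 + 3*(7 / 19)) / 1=78 / 19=4.11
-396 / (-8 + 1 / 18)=648 / 13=49.85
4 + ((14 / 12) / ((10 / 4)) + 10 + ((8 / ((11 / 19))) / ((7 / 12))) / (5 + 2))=144323 / 8085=17.85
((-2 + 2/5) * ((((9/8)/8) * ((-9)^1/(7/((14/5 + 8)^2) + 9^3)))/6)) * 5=19683/8503756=0.00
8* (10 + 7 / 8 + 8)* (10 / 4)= 755 / 2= 377.50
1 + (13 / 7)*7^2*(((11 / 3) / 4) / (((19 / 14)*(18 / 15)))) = 35719 / 684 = 52.22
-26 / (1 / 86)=-2236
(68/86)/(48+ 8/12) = 51/3139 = 0.02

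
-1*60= -60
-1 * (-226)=226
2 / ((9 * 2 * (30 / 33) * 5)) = 11 / 450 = 0.02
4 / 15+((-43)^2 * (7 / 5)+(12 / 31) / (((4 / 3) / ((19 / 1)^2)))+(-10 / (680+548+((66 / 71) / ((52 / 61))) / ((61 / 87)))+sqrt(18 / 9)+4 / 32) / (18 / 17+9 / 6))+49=34 * sqrt(2) / 87+335793256949257 / 122430800460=2743.27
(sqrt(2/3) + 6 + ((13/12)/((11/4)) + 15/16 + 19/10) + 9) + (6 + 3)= sqrt(6)/3 + 71891/2640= 28.05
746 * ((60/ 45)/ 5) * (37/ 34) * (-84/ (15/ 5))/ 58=-772856/ 7395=-104.51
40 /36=1.11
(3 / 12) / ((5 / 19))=19 / 20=0.95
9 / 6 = 3 / 2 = 1.50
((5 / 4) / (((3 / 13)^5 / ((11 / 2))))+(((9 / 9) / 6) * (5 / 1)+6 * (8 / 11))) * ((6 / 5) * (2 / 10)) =224743397 / 89100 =2522.37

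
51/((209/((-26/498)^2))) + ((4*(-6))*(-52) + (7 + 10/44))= 10843670641/8638806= 1255.23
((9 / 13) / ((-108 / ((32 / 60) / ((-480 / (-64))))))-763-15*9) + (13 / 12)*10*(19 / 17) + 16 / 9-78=-287046961 / 298350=-962.11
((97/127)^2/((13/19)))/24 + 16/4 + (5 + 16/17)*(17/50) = 761822599/125806200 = 6.06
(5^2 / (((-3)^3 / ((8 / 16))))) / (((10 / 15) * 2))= -25 / 72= -0.35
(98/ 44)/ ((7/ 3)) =21/ 22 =0.95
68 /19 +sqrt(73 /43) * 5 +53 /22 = 2503 /418 +5 * sqrt(3139) /43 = 12.50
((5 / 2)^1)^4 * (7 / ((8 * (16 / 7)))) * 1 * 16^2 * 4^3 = 245000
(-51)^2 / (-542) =-2601 / 542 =-4.80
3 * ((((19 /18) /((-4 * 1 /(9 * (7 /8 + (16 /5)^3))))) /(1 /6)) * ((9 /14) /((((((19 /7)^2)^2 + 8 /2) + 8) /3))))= -53278097733 /1273064000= -41.85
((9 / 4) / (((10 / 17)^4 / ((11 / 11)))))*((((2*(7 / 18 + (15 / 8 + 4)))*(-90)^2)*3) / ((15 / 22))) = 33562162161 / 4000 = 8390540.54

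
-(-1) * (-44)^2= 1936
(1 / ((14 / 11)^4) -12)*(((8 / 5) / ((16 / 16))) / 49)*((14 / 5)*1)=-446351 / 420175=-1.06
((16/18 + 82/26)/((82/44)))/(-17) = -10406/81549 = -0.13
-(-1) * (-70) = -70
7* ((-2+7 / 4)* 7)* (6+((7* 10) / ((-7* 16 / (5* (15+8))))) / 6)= 73.24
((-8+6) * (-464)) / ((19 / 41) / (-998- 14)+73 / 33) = 115513728 / 275299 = 419.59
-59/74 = -0.80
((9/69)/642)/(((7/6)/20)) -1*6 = -103302/17227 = -6.00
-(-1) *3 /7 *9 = 27 /7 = 3.86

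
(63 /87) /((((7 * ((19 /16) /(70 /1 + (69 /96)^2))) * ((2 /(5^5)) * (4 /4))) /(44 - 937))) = -31817090625 /3712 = -8571414.50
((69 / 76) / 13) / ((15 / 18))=207 / 2470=0.08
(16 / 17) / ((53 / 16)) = 256 / 901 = 0.28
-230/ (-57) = 230/ 57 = 4.04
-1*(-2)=2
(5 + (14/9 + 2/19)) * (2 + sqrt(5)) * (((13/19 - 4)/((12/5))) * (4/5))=-7973 * sqrt(5)/1083 - 15946/1083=-31.19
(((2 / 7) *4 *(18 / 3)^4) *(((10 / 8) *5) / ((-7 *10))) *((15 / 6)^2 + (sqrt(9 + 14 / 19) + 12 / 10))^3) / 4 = -39047.40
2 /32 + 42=673 /16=42.06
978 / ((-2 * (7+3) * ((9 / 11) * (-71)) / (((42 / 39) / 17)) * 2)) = 12551 / 470730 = 0.03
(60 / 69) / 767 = 20 / 17641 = 0.00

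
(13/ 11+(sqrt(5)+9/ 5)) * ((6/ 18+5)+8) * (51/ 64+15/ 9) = 2365 * sqrt(5)/ 72+1763/ 18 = 171.39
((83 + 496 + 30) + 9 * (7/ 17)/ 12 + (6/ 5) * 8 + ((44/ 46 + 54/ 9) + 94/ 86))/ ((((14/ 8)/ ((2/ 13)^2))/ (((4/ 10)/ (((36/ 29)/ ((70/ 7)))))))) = 24455238436/ 895040055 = 27.32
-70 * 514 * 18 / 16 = -80955 / 2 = -40477.50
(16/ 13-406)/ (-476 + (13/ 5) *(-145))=5262/ 11089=0.47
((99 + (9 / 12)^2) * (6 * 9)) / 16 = 43011 / 128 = 336.02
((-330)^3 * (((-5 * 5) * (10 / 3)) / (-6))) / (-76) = 124781250 / 19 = 6567434.21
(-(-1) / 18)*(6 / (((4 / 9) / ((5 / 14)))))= 15 / 56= 0.27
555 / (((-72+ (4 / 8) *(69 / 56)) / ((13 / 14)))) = -296 / 41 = -7.22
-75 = -75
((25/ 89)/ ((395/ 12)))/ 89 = 60/ 625759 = 0.00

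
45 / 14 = 3.21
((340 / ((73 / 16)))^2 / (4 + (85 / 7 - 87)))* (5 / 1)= -64736000 / 165199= -391.87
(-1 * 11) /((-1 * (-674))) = -11 /674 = -0.02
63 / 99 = 7 / 11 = 0.64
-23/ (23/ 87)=-87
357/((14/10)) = 255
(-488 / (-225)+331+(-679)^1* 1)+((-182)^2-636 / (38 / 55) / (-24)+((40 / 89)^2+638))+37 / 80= 18125900770127 / 541796400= 33455.19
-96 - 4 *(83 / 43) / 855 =-3529772 / 36765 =-96.01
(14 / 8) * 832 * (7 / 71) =10192 / 71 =143.55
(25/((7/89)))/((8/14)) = 556.25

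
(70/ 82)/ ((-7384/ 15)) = -525/ 302744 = -0.00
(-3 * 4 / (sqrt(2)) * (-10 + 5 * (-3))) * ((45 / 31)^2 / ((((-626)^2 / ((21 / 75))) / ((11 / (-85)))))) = -93555 * sqrt(2) / 3201039106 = -0.00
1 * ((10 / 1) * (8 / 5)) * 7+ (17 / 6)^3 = 29105 / 216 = 134.75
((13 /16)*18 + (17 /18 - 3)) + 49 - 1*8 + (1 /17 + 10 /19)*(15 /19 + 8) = 25942945 /441864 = 58.71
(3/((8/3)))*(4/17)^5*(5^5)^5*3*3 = 3089904785156250000000/1419857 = 2176208438706327.47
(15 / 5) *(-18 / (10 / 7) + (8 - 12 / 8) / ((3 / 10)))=136 / 5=27.20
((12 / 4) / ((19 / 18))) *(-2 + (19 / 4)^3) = 181737 / 608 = 298.91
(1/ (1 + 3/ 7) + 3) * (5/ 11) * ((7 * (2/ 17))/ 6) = 259/ 1122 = 0.23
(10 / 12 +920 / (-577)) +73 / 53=0.62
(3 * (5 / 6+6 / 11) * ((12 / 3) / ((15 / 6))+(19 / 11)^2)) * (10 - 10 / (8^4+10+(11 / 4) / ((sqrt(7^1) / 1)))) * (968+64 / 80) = 4889397968 * sqrt(7) / 1142381758155+2307520126522234988 / 12566199339705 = 183629.13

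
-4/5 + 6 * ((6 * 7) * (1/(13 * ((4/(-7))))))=-2257/65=-34.72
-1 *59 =-59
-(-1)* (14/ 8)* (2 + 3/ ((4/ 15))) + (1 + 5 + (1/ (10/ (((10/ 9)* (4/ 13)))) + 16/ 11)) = 631685/ 20592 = 30.68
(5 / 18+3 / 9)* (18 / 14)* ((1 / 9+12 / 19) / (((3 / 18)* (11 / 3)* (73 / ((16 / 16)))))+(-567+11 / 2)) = -17133103 / 38836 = -441.17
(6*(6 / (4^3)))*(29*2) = 261 / 8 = 32.62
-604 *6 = -3624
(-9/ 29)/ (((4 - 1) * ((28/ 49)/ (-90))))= 945/ 58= 16.29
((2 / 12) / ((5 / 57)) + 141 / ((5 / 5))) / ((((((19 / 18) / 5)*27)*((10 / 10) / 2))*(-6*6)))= -1429 / 1026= -1.39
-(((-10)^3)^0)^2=-1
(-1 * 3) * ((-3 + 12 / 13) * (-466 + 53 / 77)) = -2902149 / 1001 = -2899.25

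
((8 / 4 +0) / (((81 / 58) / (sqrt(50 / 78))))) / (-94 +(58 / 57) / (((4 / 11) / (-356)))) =-551 *sqrt(39) / 3271671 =-0.00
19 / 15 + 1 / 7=148 / 105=1.41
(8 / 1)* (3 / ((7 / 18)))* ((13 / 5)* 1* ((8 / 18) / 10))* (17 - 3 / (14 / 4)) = 141024 / 1225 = 115.12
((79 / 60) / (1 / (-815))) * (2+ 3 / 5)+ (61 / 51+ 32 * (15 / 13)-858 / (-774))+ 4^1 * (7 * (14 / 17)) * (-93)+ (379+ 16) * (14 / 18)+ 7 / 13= -7847100349 / 1710540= -4587.50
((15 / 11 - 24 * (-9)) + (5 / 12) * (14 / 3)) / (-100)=-2.19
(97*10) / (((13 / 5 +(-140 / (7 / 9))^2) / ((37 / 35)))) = 35890 / 1134091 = 0.03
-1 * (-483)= 483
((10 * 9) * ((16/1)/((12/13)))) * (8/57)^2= 33280/1083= 30.73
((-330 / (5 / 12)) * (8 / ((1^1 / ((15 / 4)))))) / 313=-23760 / 313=-75.91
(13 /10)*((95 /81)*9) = 247 /18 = 13.72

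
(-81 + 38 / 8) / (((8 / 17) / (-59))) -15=305435 / 32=9544.84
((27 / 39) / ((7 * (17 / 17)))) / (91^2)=9 / 753571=0.00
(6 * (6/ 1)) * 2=72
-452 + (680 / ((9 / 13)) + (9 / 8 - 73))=458.35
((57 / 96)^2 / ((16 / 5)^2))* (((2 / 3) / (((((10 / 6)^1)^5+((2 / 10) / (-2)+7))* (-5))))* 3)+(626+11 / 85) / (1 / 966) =161783828998887057 / 267481579520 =604841.01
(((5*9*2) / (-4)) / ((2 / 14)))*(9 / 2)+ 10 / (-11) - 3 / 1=-31357 / 44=-712.66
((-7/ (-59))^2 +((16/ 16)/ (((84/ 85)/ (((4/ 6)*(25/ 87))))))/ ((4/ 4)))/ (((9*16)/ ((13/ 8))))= 0.00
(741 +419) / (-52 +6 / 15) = -2900 / 129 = -22.48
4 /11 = 0.36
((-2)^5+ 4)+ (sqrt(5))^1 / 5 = -28+ sqrt(5) / 5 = -27.55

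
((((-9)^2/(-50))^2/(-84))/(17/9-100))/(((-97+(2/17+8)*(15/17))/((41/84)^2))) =-1062464283/1258142055520000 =-0.00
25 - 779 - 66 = -820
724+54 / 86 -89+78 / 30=638.23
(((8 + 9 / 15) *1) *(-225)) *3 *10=-58050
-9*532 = -4788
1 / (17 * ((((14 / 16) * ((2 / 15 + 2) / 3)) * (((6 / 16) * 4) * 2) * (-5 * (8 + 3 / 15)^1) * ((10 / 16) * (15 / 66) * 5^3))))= -132 / 3049375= -0.00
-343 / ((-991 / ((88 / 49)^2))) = 7744 / 6937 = 1.12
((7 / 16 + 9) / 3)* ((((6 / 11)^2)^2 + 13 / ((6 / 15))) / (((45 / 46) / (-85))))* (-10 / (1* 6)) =281701437685 / 18974736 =14846.13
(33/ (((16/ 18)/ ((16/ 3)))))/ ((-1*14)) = -99/ 7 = -14.14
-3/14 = -0.21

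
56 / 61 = 0.92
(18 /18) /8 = 1 /8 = 0.12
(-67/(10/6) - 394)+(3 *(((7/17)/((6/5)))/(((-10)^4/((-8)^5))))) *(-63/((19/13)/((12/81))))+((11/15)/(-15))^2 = -6747709522/16351875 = -412.66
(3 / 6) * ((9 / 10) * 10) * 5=45 / 2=22.50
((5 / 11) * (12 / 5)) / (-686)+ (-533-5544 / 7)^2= 6623973119 / 3773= 1755625.00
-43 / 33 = -1.30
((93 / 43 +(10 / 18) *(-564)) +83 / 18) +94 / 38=-4471885 / 14706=-304.09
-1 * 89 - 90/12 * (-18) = 46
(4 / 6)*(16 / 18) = 16 / 27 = 0.59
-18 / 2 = -9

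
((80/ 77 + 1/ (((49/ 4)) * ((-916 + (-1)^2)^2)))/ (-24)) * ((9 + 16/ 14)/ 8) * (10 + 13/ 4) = -441066915893/ 606499185600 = -0.73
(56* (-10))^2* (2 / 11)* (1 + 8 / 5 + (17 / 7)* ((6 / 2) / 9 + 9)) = 47541760 / 33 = 1440659.39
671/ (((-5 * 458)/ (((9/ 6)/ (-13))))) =2013/ 59540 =0.03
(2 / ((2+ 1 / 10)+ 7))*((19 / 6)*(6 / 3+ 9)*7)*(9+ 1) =535.90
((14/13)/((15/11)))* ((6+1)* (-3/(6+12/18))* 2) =-1617/325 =-4.98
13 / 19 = 0.68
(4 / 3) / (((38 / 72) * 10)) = 24 / 95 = 0.25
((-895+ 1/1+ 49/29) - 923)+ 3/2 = -105201/58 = -1813.81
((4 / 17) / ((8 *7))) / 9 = 1 / 2142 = 0.00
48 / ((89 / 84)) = 4032 / 89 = 45.30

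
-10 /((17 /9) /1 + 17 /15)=-3.31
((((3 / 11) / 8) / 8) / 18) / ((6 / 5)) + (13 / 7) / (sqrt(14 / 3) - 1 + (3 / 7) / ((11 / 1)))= 402451757 / 843676416 + 11011* sqrt(42) / 66578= 1.55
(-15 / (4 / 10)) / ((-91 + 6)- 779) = 25 / 576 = 0.04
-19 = -19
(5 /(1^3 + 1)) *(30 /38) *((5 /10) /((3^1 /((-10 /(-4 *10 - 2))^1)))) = 125 /1596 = 0.08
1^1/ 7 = 1/ 7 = 0.14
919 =919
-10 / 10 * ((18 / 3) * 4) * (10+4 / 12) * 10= -2480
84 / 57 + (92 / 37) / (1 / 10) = 18516 / 703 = 26.34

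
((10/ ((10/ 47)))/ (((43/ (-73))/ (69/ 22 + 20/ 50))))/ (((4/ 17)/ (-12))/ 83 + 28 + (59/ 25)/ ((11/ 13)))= -28248057735/ 3082286096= -9.16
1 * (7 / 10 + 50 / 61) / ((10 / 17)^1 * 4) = 15759 / 24400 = 0.65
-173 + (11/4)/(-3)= -2087/12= -173.92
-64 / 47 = -1.36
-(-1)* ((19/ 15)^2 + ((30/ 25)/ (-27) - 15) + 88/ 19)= -4184/ 475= -8.81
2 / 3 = 0.67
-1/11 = -0.09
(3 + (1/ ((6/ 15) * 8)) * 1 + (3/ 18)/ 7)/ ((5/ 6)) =1121/ 280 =4.00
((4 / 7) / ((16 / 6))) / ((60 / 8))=0.03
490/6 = 245/3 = 81.67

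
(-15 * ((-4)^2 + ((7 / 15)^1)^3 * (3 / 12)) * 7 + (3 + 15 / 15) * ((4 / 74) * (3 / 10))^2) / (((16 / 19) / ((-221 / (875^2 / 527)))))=4587758560212529 / 15093225000000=303.96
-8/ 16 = -1/ 2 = -0.50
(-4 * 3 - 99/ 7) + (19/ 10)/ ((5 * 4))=-36467/ 1400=-26.05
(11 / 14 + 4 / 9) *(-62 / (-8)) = 4805 / 504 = 9.53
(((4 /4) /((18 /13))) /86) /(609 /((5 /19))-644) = 65 /12927348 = 0.00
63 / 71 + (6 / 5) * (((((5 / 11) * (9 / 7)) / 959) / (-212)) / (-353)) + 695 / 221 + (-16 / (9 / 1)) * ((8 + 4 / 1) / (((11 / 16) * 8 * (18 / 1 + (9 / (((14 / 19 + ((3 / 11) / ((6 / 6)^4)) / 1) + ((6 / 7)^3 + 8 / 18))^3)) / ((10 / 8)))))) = 56815379539372897664452367850753857 / 14850760565990396157544496963822922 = 3.83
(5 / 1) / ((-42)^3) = -5 / 74088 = -0.00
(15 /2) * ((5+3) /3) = 20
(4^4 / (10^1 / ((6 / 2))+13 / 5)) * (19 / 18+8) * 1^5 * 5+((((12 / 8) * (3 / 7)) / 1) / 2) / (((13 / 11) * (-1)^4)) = 189888833 / 97188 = 1953.83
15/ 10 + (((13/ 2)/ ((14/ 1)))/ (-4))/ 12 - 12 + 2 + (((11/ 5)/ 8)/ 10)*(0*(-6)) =-8.51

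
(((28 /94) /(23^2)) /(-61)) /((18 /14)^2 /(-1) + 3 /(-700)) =68600 /12316657803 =0.00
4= 4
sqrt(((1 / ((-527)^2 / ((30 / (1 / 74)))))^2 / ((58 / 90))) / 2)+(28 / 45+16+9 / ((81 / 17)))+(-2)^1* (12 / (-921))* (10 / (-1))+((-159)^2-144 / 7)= 3330* sqrt(290) / 8054141+2444574662 / 96705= 25278.69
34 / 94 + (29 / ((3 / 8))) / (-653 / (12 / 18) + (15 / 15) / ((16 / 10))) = 312149 / 1104171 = 0.28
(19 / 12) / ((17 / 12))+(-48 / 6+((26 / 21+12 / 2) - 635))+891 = 91519 / 357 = 256.36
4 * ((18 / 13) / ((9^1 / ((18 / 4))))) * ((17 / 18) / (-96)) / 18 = -17 / 11232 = -0.00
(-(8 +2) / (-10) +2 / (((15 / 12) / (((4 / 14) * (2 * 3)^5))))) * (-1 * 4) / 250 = -248902 / 4375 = -56.89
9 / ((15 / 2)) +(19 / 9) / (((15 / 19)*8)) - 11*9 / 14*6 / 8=-3.77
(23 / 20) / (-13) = -23 / 260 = -0.09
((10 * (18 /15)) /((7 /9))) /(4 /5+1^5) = 60 /7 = 8.57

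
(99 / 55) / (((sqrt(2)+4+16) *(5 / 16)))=288 / 995 - 72 *sqrt(2) / 4975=0.27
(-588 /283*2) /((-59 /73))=85848 /16697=5.14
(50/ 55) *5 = 4.55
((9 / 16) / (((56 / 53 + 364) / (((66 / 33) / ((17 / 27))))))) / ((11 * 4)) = 12879 / 115778432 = 0.00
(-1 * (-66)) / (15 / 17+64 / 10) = 5610 / 619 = 9.06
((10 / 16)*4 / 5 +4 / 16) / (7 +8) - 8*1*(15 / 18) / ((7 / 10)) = -3979 / 420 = -9.47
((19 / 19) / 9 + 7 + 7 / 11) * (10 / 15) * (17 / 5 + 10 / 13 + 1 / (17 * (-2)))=539791 / 25245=21.38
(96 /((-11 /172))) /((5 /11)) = -3302.40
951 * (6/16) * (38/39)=18069/52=347.48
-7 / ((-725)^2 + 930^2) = -7 / 1390525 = -0.00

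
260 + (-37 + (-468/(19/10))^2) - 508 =21799515/361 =60386.47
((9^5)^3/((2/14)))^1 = 1441237924662543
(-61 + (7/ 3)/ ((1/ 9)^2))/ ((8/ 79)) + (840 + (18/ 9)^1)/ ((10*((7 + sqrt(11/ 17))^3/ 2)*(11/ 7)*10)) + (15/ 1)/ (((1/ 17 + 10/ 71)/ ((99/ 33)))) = 27412500701402593/ 18404973368100 - 12574849*sqrt(187)/ 15273836820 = 1489.40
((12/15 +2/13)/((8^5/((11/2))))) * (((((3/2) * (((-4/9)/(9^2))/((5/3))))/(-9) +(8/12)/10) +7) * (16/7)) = 0.00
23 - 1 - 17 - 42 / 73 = 4.42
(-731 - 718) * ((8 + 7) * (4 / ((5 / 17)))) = -295596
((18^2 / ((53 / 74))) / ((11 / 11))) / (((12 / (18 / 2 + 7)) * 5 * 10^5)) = 999 / 828125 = 0.00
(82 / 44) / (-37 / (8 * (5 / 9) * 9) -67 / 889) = -728980 / 391303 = -1.86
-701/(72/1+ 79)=-701/151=-4.64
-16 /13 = -1.23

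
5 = 5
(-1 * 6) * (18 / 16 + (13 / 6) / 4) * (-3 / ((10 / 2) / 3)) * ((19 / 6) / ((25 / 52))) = 2964 / 25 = 118.56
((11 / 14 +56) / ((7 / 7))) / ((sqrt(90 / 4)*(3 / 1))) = 53*sqrt(10) / 42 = 3.99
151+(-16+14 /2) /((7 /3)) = 1030 /7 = 147.14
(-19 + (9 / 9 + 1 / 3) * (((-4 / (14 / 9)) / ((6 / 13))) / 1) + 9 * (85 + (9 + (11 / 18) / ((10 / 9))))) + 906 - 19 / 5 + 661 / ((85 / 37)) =4794393 / 2380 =2014.45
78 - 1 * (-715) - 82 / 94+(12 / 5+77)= 204809 / 235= 871.53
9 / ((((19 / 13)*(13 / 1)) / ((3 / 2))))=27 / 38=0.71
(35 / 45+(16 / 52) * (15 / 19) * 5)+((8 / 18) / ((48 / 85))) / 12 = 658771 / 320112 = 2.06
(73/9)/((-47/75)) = -1825/141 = -12.94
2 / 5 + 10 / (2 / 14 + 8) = 464 / 285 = 1.63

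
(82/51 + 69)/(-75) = -3601/3825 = -0.94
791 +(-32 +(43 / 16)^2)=196153 / 256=766.22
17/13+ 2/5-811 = -52604/65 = -809.29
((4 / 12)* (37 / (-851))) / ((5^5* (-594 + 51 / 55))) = 11 / 1406694375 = 0.00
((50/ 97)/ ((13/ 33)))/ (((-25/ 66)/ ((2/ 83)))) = -8712/ 104663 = -0.08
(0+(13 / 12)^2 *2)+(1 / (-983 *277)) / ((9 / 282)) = 46014923 / 19604952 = 2.35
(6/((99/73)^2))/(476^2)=5329/370111896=0.00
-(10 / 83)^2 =-100 / 6889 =-0.01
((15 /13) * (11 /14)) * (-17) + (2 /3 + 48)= 18157 /546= 33.25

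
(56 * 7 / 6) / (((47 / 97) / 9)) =1213.53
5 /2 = 2.50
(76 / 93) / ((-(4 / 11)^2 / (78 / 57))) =-1573 / 186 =-8.46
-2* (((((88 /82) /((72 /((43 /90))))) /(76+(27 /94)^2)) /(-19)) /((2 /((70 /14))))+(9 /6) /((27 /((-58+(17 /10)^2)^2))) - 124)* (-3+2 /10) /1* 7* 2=33807269292661837 /9640738462500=3506.71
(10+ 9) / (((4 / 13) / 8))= 494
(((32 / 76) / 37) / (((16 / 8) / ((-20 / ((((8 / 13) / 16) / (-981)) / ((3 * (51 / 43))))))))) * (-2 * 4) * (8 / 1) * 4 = -2643869.15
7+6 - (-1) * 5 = 18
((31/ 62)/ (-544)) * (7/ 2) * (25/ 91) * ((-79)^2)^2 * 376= -45766345175/ 3536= -12942970.92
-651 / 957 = -217 / 319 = -0.68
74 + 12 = 86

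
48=48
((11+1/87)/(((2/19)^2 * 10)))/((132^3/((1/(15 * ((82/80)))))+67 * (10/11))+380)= 1902109/676837272120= 0.00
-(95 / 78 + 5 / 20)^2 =-52441 / 24336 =-2.15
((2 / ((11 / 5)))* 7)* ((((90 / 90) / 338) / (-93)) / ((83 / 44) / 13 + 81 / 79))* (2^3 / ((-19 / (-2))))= -176960 / 1214913219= -0.00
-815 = -815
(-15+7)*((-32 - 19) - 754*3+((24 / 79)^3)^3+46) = 2173628523606305511592 / 119851595982618319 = 18136.00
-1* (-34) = 34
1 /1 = 1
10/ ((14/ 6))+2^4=142/ 7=20.29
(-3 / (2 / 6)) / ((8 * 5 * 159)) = -3 / 2120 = -0.00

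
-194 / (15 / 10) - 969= -3295 / 3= -1098.33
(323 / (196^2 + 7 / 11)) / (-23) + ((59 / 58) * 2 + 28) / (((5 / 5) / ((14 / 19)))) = 118516515643 / 5355394359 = 22.13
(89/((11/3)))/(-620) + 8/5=2129/1364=1.56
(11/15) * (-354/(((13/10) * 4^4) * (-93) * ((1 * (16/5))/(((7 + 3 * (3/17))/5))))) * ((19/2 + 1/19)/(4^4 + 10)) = 78529/553999264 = 0.00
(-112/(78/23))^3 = -2136719872/59319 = -36020.83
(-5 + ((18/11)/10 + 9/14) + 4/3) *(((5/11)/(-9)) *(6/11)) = 6607/83853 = 0.08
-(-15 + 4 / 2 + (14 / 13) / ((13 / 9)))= 2071 / 169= 12.25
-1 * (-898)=898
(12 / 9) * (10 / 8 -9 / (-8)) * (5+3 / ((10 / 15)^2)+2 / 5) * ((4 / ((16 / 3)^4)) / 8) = 124659 / 5242880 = 0.02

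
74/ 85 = 0.87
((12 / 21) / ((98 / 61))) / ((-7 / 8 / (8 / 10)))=-3904 / 12005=-0.33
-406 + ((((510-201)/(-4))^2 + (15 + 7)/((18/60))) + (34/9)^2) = 7321321/1296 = 5649.17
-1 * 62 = -62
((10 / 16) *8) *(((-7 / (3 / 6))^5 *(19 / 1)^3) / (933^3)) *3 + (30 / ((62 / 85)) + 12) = -15.00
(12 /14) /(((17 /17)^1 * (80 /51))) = 153 /280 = 0.55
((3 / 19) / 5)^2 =0.00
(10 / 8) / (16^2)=5 / 1024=0.00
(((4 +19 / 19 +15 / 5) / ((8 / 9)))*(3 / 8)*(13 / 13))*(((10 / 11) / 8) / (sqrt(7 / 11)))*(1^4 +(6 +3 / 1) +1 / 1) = 5.29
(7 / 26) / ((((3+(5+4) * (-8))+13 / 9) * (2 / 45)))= -2835 / 31616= -0.09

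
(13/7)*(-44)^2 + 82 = 25742/7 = 3677.43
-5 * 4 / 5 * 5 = -20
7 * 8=56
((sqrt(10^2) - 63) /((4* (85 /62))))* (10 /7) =-1643 /119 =-13.81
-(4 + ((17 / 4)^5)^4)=-4064231406651970568912705 / 1099511627776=-3696396931129.10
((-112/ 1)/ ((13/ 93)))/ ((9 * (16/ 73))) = -15841/ 39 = -406.18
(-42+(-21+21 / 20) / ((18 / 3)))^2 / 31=3286969 / 49600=66.27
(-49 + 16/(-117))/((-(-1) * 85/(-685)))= 787613/1989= 395.98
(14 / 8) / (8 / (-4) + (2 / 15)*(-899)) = -105 / 7312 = -0.01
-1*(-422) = 422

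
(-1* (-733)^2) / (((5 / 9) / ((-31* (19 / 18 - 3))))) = -116591713 / 2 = -58295856.50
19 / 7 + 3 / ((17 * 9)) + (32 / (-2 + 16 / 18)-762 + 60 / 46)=-32300504 / 41055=-786.76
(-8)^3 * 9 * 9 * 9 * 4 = -1492992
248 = 248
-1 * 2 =-2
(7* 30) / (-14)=-15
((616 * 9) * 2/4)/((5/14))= 38808/5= 7761.60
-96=-96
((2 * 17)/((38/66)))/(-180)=-0.33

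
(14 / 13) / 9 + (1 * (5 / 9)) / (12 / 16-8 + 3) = -22 / 1989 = -0.01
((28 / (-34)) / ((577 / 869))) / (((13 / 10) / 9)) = -1094940 / 127517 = -8.59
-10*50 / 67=-7.46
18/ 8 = 9/ 4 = 2.25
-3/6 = -1/2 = -0.50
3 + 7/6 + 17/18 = 46/9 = 5.11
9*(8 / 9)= 8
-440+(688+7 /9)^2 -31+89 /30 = 383896903 /810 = 473946.79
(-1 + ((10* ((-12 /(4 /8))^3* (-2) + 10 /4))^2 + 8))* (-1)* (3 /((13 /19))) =-4357935856824 /13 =-335225835140.31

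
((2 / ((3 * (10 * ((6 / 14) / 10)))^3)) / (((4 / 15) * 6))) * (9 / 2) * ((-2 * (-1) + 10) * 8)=6860 / 27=254.07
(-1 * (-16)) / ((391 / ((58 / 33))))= 928 / 12903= 0.07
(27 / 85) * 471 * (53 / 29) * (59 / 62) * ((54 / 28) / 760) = 1073683593 / 1626111200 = 0.66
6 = 6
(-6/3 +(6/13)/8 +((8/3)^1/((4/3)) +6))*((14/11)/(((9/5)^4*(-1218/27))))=-21875/1343628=-0.02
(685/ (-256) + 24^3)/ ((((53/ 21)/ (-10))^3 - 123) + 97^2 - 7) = 4095977074875/ 2749845443936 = 1.49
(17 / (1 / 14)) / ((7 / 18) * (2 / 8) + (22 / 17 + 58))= 41616 / 10385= 4.01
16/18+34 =314/9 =34.89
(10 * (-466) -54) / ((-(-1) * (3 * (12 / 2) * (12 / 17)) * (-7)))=40069 / 756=53.00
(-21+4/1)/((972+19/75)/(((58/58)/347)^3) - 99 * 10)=-1275/3046695968987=-0.00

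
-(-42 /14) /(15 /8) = 8 /5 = 1.60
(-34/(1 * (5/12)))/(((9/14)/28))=-53312/15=-3554.13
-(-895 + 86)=809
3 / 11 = 0.27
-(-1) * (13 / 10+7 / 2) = 24 / 5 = 4.80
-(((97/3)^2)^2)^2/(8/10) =-39187167971884805/26244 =-1493185793777.05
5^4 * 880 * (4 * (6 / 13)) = 13200000 / 13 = 1015384.62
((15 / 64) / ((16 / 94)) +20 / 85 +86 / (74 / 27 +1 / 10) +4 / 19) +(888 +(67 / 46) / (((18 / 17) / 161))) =1141.57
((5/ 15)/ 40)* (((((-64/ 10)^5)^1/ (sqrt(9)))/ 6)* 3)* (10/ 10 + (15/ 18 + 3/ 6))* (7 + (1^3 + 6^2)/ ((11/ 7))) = -1644167168/ 1546875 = -1062.90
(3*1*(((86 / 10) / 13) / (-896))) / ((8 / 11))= -1419 / 465920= -0.00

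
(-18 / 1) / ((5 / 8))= -144 / 5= -28.80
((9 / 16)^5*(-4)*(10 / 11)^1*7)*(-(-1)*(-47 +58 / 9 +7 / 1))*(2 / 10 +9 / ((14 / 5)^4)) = 65922900651 / 3956277248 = 16.66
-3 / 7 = -0.43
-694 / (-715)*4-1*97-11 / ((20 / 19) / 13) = -228.97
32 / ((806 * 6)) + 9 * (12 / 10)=65326 / 6045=10.81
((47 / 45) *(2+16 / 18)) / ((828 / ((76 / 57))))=1222 / 251505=0.00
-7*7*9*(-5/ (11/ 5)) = 1002.27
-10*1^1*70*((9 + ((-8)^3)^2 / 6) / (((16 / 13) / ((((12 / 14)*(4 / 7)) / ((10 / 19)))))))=-161907265 / 7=-23129609.29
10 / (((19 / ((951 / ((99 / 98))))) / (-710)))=-220568600 / 627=-351784.05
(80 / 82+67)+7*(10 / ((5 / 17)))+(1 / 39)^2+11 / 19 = 363224705 / 1184859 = 306.56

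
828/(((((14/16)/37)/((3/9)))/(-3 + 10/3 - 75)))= -871424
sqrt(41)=6.40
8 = 8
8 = 8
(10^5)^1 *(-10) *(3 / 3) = -1000000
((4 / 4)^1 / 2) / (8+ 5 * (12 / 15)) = 1 / 24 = 0.04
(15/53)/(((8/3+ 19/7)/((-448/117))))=-15680/77857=-0.20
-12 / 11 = -1.09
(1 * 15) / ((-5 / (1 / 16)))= -3 / 16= -0.19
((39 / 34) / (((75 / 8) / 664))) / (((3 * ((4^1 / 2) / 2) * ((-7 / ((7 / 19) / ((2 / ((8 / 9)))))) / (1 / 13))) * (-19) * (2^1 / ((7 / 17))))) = 37184 / 70422075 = 0.00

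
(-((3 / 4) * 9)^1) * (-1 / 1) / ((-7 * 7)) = -27 / 196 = -0.14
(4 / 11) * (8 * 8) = 256 / 11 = 23.27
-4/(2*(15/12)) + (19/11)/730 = -12829/8030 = -1.60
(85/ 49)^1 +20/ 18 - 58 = -24323/ 441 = -55.15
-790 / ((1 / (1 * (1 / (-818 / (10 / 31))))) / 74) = 292300 / 12679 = 23.05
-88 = -88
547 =547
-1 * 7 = -7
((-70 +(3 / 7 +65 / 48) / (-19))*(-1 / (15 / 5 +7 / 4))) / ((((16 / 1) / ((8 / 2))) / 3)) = 447479 / 40432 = 11.07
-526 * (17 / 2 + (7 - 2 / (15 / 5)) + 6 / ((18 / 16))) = -31823 / 3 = -10607.67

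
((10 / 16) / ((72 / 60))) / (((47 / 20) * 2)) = 125 / 1128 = 0.11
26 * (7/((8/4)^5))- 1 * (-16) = 347/16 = 21.69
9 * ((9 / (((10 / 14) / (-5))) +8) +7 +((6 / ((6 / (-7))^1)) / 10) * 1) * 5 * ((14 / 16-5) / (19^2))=144639 / 5776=25.04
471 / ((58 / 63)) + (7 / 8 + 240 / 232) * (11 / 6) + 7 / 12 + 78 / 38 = 517.74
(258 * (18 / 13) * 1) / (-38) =-2322 / 247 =-9.40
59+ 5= 64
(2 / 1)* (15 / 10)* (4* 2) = 24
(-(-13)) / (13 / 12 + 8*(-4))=-156 / 371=-0.42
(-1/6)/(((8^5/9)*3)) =-1/65536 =-0.00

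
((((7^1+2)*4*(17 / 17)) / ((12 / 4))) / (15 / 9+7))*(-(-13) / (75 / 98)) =588 / 25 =23.52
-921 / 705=-307 / 235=-1.31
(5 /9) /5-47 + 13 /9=-409 /9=-45.44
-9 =-9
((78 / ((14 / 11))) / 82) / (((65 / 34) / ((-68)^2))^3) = 64117144361385984 / 6062875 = 10575369665.61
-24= -24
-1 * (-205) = 205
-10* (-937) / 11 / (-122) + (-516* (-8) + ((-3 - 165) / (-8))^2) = 3061114 / 671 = 4562.02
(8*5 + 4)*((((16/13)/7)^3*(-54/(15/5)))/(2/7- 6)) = 405504/538265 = 0.75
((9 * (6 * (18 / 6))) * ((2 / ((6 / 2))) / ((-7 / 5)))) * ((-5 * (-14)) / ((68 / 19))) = -1508.82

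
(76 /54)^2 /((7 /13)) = 18772 /5103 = 3.68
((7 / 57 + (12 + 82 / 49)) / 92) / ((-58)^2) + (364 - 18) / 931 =321287077 / 864399984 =0.37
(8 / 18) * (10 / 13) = 40 / 117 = 0.34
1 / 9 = 0.11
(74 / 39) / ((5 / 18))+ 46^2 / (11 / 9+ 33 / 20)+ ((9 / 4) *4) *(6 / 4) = 50880831 / 67210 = 757.04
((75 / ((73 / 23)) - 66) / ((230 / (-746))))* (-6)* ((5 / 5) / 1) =-6922134 / 8395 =-824.55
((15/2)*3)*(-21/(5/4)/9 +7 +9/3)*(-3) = -549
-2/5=-0.40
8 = 8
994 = 994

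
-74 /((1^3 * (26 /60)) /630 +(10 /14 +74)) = -1398600 /1412113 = -0.99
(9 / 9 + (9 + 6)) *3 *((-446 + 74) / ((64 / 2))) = -558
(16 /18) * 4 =32 /9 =3.56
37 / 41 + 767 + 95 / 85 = 536007 / 697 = 769.02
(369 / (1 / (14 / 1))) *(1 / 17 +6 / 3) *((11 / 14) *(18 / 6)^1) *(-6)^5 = -3314092320 / 17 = -194946607.06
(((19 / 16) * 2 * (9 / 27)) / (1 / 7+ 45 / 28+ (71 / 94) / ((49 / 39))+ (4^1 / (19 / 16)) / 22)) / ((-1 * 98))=-186637 / 57858180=-0.00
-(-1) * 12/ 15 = 4/ 5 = 0.80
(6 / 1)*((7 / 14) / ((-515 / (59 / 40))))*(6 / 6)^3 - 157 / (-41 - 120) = 3205703 / 3316600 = 0.97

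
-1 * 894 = -894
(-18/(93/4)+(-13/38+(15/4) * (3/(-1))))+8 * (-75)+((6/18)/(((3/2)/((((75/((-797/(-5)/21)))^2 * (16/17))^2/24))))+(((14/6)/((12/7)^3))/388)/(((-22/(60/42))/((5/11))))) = -8929404669378876438528620995/16715851792158561802290432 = -534.19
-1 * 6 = -6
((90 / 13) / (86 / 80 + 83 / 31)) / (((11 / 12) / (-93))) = -13838400 / 73931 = -187.18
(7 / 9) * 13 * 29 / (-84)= -377 / 108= -3.49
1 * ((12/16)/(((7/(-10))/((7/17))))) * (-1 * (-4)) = -30/17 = -1.76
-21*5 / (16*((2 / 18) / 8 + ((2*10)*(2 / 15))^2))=-35 / 38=-0.92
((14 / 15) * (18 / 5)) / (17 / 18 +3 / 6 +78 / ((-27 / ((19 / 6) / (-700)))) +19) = 63504 / 386647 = 0.16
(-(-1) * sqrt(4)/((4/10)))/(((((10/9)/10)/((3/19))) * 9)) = 15/19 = 0.79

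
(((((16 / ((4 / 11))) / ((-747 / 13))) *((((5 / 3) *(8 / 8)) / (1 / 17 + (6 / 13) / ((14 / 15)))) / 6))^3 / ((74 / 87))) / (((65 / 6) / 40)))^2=9113546717595998811372502525277640625 / 149892442632317423965293650491178066496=0.06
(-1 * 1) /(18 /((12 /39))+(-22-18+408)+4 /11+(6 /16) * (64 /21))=-154 /65913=-0.00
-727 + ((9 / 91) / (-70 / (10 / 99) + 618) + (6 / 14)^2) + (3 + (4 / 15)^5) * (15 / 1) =-21986688362 / 32248125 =-681.80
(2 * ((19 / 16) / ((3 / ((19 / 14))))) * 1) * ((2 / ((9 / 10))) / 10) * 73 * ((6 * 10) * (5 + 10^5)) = 4392386275 / 42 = 104580625.60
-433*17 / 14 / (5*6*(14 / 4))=-7361 / 1470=-5.01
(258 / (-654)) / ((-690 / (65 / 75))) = 559 / 1128150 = 0.00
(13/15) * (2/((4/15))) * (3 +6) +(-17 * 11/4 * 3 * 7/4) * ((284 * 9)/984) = -759699/1312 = -579.04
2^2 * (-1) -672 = -676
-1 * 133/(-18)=133/18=7.39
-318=-318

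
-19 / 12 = -1.58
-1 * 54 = -54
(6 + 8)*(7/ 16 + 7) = 833/ 8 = 104.12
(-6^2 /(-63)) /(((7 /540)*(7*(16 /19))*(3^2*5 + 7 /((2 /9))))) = 570 /5831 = 0.10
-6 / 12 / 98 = -1 / 196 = -0.01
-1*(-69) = 69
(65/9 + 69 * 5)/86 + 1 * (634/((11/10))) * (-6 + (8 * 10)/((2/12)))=1163014355/4257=273200.46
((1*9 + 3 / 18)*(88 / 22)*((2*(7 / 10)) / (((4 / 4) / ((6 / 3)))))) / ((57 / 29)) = 8932 / 171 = 52.23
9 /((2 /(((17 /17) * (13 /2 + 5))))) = 207 /4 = 51.75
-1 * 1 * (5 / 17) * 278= -1390 / 17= -81.76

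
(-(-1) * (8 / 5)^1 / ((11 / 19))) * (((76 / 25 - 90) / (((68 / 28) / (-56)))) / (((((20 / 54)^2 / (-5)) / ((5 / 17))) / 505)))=-2384394467616 / 79475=-30001817.77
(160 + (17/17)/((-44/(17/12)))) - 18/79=6663073/41712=159.74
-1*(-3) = 3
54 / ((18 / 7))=21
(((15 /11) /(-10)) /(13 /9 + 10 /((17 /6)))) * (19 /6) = -2907 /33484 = -0.09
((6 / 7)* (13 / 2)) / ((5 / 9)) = 10.03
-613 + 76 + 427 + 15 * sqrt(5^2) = -35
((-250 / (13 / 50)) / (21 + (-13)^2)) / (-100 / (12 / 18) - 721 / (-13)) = 1250 / 23351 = 0.05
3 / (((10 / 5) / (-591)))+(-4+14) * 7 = -1633 / 2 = -816.50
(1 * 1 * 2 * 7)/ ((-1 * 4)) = -7/ 2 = -3.50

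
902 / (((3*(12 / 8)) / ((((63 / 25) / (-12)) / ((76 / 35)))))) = -22099 / 1140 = -19.39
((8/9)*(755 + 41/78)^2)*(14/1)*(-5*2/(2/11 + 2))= -1337052162985/41067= -32557824.12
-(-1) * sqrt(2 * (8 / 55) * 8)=8 * sqrt(110) / 55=1.53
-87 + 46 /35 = -85.69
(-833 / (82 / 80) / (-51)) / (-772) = -490 / 23739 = -0.02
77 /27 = 2.85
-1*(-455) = 455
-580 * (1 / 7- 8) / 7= 31900 / 49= 651.02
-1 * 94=-94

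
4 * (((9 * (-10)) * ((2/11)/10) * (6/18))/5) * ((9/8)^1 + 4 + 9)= -339/55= -6.16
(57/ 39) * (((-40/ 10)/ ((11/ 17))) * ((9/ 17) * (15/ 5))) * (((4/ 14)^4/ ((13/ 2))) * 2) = -131328/ 4463459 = -0.03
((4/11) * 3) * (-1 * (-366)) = 4392/11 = 399.27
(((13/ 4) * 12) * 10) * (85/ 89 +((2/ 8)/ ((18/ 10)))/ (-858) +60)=837834775/ 35244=23772.41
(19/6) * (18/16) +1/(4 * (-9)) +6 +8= 2525/144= 17.53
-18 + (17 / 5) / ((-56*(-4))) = -20143 / 1120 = -17.98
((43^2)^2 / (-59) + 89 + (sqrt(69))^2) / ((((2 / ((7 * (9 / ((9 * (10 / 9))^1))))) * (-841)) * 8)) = 214797177 / 7939040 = 27.06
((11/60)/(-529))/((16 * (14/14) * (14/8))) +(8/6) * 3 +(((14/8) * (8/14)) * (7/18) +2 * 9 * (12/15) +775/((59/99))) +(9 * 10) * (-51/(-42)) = 1428.50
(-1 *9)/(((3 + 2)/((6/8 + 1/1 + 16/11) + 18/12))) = -1863/220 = -8.47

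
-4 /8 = -1 /2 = -0.50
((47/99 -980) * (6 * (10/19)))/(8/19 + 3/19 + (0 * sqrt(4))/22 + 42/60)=-2418.58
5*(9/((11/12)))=540/11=49.09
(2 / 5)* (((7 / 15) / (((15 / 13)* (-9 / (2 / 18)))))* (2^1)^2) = -728 / 91125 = -0.01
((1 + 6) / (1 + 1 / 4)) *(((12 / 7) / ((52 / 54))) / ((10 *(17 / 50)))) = 2.93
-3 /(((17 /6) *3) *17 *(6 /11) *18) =-11 /5202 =-0.00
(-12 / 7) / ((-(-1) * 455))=-0.00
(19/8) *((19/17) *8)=361/17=21.24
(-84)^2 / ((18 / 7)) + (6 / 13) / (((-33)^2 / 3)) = 4316314 / 1573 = 2744.00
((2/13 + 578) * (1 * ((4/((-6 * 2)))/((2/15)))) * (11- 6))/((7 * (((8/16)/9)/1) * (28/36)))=-15219900/637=-23893.09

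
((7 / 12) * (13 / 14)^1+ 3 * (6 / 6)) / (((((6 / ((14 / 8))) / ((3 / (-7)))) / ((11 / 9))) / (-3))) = 935 / 576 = 1.62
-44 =-44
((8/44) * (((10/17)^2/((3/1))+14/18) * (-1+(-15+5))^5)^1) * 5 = -340110430/2601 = -130761.41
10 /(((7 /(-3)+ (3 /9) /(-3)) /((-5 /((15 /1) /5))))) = 75 /11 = 6.82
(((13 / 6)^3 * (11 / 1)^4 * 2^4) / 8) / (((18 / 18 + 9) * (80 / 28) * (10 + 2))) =225163939 / 259200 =868.69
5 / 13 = 0.38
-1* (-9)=9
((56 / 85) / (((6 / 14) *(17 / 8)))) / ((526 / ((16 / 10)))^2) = 50176 / 7496190375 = 0.00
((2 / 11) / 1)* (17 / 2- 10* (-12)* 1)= 257 / 11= 23.36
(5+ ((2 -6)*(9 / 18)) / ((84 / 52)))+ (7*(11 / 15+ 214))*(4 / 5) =211097 / 175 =1206.27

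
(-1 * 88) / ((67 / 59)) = -5192 / 67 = -77.49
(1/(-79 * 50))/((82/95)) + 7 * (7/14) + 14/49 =1716537/453460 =3.79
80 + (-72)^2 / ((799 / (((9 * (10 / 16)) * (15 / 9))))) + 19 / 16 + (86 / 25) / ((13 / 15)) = 121305837 / 830960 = 145.98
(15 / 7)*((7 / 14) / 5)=3 / 14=0.21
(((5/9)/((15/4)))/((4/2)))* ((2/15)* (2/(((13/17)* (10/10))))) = 136/5265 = 0.03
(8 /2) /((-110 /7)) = -0.25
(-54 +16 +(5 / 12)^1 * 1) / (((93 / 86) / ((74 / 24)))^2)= -1141607731 / 3736368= -305.54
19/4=4.75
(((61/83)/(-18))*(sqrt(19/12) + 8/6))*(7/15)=-854/33615 - 427*sqrt(57)/134460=-0.05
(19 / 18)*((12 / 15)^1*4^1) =152 / 45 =3.38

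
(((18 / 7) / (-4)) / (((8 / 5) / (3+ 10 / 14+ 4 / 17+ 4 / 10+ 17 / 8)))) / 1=-277371 / 106624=-2.60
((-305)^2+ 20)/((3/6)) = 186090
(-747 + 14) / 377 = -733 / 377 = -1.94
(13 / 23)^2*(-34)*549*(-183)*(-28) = -16163934696 / 529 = -30555642.15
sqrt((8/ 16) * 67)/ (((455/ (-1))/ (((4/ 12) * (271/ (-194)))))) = 271 * sqrt(134)/ 529620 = 0.01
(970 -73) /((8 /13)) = 11661 /8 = 1457.62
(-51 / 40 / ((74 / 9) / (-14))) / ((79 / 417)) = 1339821 / 116920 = 11.46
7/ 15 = 0.47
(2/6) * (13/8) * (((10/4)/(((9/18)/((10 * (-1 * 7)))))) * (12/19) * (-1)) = 2275/19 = 119.74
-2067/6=-689/2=-344.50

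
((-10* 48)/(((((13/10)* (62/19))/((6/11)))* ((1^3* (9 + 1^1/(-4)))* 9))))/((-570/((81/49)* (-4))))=-13824/1520519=-0.01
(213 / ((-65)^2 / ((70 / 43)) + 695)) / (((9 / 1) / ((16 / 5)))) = 15904 / 690975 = 0.02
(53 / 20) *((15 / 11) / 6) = 53 / 88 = 0.60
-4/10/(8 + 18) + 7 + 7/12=5903/780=7.57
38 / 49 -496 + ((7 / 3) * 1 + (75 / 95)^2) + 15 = -25327175 / 53067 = -477.27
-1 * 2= -2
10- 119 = -109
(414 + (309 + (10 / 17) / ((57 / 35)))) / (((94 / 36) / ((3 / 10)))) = 6308433 / 75905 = 83.11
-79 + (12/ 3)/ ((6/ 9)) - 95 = -168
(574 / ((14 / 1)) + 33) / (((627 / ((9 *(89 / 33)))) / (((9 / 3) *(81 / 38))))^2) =17305903773 / 3816059522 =4.54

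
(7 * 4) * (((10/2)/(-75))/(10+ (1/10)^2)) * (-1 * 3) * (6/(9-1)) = 60/143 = 0.42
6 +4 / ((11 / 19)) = 142 / 11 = 12.91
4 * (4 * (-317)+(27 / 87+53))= -4858.76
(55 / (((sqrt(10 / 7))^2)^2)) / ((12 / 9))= 1617 / 80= 20.21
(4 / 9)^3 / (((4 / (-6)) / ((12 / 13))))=-128 / 1053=-0.12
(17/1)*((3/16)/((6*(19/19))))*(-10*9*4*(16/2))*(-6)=9180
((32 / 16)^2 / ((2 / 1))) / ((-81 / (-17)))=34 / 81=0.42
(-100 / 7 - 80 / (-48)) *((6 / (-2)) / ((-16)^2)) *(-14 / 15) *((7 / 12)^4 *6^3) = -3.45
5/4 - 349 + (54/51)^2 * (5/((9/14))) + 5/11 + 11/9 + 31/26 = -500131223/1487772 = -336.16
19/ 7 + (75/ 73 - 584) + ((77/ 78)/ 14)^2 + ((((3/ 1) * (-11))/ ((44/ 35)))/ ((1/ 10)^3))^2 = 8568964559145799/ 12435696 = 689061919.75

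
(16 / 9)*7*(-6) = -224 / 3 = -74.67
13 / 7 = 1.86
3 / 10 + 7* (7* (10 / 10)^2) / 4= 251 / 20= 12.55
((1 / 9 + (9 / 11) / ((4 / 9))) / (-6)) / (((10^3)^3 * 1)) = -0.00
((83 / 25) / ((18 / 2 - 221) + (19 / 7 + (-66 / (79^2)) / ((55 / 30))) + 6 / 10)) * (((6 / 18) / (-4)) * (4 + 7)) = 0.01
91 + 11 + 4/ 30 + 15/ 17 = 26269/ 255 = 103.02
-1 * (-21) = 21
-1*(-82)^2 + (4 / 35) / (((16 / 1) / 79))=-941281 / 140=-6723.44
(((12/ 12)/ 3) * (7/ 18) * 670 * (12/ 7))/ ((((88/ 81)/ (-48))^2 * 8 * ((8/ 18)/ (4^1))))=39562830/ 121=326965.54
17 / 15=1.13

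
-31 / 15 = -2.07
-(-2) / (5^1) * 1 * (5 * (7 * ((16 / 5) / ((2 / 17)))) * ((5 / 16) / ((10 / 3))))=357 / 10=35.70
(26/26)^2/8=1/8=0.12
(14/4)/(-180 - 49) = -7/458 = -0.02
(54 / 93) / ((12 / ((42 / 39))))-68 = -27383 / 403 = -67.95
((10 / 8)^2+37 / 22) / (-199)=-571 / 35024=-0.02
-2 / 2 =-1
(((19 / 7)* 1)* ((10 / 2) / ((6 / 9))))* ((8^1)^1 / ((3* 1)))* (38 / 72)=1805 / 63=28.65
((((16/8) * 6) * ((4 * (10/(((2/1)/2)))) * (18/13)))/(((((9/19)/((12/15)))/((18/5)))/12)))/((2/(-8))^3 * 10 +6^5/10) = 100859904/1617083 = 62.37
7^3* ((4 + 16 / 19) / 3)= 31556 / 57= 553.61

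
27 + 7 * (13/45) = 1306/45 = 29.02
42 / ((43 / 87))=3654 / 43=84.98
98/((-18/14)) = -686/9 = -76.22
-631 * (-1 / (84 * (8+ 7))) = 631 / 1260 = 0.50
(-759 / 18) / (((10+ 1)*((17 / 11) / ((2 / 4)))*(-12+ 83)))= -253 / 14484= -0.02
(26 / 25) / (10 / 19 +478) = 247 / 113650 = 0.00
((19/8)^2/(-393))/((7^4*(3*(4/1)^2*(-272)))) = 361/788451213312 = 0.00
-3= -3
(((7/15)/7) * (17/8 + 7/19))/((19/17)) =6443/43320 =0.15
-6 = -6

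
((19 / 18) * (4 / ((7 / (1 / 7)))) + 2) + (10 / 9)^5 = 3.78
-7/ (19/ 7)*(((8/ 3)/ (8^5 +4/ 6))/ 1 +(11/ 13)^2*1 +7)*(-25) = 6039833100/ 12140791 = 497.48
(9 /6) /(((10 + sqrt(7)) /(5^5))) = 15625 /31 - 3125 * sqrt(7) /62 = 370.68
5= 5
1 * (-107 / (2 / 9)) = -963 / 2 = -481.50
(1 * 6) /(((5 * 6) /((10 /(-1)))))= -2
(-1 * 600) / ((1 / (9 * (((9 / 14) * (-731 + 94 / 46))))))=2530520.50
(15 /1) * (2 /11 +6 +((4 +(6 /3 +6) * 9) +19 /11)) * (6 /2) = 41535 /11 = 3775.91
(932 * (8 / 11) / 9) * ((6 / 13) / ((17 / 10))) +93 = 827369 / 7293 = 113.45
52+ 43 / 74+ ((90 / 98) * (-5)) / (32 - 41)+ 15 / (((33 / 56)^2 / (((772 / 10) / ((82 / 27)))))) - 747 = 404.10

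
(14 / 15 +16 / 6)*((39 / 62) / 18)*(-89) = -3471 / 310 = -11.20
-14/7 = -2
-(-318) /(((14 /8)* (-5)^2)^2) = 5088 /30625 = 0.17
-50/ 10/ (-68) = 5/ 68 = 0.07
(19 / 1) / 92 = 0.21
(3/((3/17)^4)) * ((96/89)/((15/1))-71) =-97636049/445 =-219406.85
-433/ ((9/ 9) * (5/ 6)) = -2598/ 5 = -519.60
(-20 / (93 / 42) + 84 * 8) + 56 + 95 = 25233 / 31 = 813.97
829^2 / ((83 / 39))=26802399 / 83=322920.47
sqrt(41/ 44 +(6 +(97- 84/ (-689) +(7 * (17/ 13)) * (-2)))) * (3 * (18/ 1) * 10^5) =2700000 * sqrt(19701436183)/ 7579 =50003545.63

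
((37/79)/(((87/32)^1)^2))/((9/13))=492544/5381559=0.09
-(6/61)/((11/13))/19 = -78/12749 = -0.01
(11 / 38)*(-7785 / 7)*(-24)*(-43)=-44187660 / 133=-332238.05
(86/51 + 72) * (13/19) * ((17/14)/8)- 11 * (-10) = 375547/3192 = 117.65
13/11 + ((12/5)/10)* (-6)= -71/275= -0.26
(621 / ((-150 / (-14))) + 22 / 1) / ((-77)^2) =1999 / 148225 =0.01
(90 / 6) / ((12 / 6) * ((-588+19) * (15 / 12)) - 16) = -10 / 959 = -0.01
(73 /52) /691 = 73 /35932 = 0.00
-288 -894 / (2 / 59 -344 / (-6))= -1541295 / 5077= -303.58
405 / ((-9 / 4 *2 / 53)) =-4770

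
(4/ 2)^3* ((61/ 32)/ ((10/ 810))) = 4941/ 4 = 1235.25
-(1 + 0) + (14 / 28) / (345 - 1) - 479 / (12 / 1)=-84449 / 2064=-40.92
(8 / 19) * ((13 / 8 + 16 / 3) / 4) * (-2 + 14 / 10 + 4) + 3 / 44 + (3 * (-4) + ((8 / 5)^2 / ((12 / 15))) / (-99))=-89101 / 9405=-9.47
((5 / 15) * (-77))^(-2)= 9 / 5929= 0.00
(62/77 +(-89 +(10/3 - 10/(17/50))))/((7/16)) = -7180016/27489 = -261.20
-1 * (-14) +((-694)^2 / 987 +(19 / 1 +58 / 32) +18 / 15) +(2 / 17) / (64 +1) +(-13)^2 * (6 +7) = 2720.99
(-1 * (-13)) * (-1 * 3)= -39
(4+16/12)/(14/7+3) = 16/15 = 1.07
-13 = -13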